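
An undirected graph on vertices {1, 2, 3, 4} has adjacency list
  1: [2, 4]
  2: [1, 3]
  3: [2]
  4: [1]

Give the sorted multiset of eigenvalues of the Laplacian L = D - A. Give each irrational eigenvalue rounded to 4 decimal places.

Each diagonal entry of L is the vertex degree and each off-diagonal entry is -1 where an edge is present, 0 otherwise; in the order [1, 2, 3, 4] the diagonal is [2, 2, 1, 1]. Diagonalising L (or applying a numerical eigensolver to the 4x4 matrix) gives the spectrum above. The single zero eigenvalue shows the graph is connected.

[0, 0.5858, 2, 3.4142]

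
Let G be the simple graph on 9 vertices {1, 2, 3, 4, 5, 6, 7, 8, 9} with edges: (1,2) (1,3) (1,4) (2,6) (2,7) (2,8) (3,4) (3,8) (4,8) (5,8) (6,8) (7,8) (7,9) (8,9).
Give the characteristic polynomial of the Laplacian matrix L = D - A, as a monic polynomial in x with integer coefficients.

With the vertex order [1, 2, 3, 4, 5, 6, 7, 8, 9], the degrees are [3, 4, 3, 3, 1, 2, 3, 7, 2], giving D = diag(3, 4, 3, 3, 1, 2, 3, 7, 2) and L = D - A. L has integer entries, so p(x) = det(xI - L) has integer coefficients. Expanding the determinant yields x^9 - 28x^8 + 323x^7 - 2004x^6 + 7296x^5 - 15900x^4 + 20177x^3 - 13612x^2 + 3744x. The coefficient of x^8 equals -trace(L) = -28, matching the sum of degrees. The eigenvalues sum to 28, which equals trace(L) = 2|E|.

x^9 - 28x^8 + 323x^7 - 2004x^6 + 7296x^5 - 15900x^4 + 20177x^3 - 13612x^2 + 3744x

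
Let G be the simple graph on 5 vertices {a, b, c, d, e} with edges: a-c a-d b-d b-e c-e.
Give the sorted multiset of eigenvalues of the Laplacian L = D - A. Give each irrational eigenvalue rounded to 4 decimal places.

[0, 1.3820, 1.3820, 3.6180, 3.6180]

With the vertex order [a, b, c, d, e], the degrees are [2, 2, 2, 2, 2], giving D = diag(2, 2, 2, 2, 2) and L = D - A. Diagonalising L (or applying a numerical eigensolver to the 5x5 matrix) gives the spectrum above. The single zero eigenvalue shows the graph is connected. The eigenvalues sum to 10, which equals trace(L) = 2|E|.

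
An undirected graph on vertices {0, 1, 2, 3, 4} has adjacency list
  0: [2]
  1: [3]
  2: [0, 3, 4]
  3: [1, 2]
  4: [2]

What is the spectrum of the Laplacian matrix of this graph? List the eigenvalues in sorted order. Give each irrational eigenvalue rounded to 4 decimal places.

Reading degrees in the order [0, 1, 2, 3, 4] gives [1, 1, 3, 2, 1]; set D = diag(1, 1, 3, 2, 1) and form L = D - A. Since every row of L sums to 0, the all-ones vector is in the kernel and 0 is an eigenvalue. There is one zero in the spectrum, matching the 1 component. The largest eigenvalue, 4.1701, is at most the vertex count 5.

[0, 0.5188, 1, 2.3111, 4.1701]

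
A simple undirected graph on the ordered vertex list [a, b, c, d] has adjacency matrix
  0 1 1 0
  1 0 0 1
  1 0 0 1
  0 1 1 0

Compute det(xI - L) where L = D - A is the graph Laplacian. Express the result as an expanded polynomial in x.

x^4 - 8x^3 + 20x^2 - 16x

With the vertex order [a, b, c, d], the degrees are [2, 2, 2, 2], giving D = diag(2, 2, 2, 2) and L = D - A. L has integer entries, so p(x) = det(xI - L) has integer coefficients. Expanding the determinant yields x^4 - 8x^3 + 20x^2 - 16x. Since p(0) = det(-L) = 0, x divides p(x). There is one zero in the spectrum, matching the 1 component.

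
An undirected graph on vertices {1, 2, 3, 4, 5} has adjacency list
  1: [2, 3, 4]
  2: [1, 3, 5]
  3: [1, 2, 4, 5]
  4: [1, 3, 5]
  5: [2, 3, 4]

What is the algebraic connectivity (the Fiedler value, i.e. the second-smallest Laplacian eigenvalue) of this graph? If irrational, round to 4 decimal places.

Reading degrees in the order [1, 2, 3, 4, 5] gives [3, 3, 4, 3, 3]; set D = diag(3, 3, 4, 3, 3) and form L = D - A. Computing the eigenvalues of L and sorting gives [0, 3, 3, 5, 5]. The Fiedler value lambda_2 = 3 is strictly positive, so the graph is connected. There is one zero in the spectrum, matching the 1 component. By the matrix-tree theorem the graph has (1/5) * product of the nonzero eigenvalues = 45 spanning trees.

3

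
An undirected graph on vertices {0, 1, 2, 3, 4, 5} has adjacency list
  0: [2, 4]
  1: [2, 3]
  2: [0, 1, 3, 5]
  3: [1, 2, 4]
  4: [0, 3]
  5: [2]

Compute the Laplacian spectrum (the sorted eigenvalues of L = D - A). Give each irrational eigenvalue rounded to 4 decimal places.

Each diagonal entry of L is the vertex degree and each off-diagonal entry is -1 where an edge is present, 0 otherwise; in the order [0, 1, 2, 3, 4, 5] the diagonal is [2, 2, 4, 3, 2, 1]. Diagonalising L (or applying a numerical eigensolver to the 6x6 matrix) gives the spectrum above. The single zero eigenvalue shows the graph is connected. There is one zero in the spectrum, matching the 1 component. By the matrix-tree theorem the graph has (1/6) * product of the nonzero eigenvalues = 11 spanning trees.

[0, 0.8817, 1.4506, 2.5341, 3.8647, 5.2688]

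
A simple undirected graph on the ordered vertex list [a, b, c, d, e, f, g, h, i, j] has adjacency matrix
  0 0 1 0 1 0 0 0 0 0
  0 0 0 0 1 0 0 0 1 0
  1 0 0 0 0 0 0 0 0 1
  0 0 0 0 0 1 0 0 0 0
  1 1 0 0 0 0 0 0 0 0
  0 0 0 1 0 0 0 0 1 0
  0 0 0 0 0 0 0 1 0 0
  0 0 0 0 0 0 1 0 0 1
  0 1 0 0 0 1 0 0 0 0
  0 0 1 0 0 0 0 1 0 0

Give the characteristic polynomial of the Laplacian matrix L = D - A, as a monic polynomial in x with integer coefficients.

x^10 - 18x^9 + 136x^8 - 560x^7 + 1365x^6 - 2002x^5 + 1716x^4 - 792x^3 + 165x^2 - 10x

Reading degrees in the order [a, b, c, d, e, f, g, h, i, j] gives [2, 2, 2, 1, 2, 2, 1, 2, 2, 2]; set D = diag(2, 2, 2, 1, 2, 2, 1, 2, 2, 2) and form L = D - A. L has integer entries, so p(x) = det(xI - L) has integer coefficients. Expanding the determinant yields x^10 - 18x^9 + 136x^8 - 560x^7 + 1365x^6 - 2002x^5 + 1716x^4 - 792x^3 + 165x^2 - 10x. The constant term is 0 because L is singular (the all-ones vector lies in its kernel). By the matrix-tree theorem the graph has (1/10) * product of the nonzero eigenvalues = 1 spanning tree.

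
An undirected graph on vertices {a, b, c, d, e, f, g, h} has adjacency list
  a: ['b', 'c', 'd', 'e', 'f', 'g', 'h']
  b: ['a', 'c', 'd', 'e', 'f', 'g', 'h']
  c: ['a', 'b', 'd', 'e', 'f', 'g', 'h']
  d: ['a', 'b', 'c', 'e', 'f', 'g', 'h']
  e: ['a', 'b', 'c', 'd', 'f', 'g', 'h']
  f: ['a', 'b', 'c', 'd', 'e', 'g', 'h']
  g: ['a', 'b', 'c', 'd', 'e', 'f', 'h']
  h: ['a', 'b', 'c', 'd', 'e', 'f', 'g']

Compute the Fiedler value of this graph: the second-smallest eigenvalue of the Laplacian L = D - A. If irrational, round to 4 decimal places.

8

Each diagonal entry of L is the vertex degree and each off-diagonal entry is -1 where an edge is present, 0 otherwise; in the order [a, b, c, d, e, f, g, h] the diagonal is [7, 7, 7, 7, 7, 7, 7, 7]. The smallest Laplacian eigenvalue is always 0. The next one, lambda_2 = 8, measures how hard the graph is to disconnect: larger values mean better connectivity. There is one zero in the spectrum, matching the 1 component.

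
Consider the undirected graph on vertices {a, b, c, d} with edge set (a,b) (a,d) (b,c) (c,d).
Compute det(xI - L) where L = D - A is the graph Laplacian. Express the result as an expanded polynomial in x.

x^4 - 8x^3 + 20x^2 - 16x

Reading degrees in the order [a, b, c, d] gives [2, 2, 2, 2]; set D = diag(2, 2, 2, 2) and form L = D - A. The eigenvalues of L are [0, 2, 2, 4]; the characteristic polynomial is the product of (x - lambda_i), which multiplies out to x^4 - 8x^3 + 20x^2 - 16x. The coefficient of x^3 equals -trace(L) = -8, matching the sum of degrees.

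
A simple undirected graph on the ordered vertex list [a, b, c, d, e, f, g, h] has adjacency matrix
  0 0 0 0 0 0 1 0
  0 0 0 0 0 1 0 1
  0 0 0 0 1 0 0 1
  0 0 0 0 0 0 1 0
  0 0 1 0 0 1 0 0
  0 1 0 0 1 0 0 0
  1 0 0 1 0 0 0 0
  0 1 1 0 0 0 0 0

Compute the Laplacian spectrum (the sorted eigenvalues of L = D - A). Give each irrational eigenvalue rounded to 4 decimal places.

[0, 0, 1, 1.3820, 1.3820, 3, 3.6180, 3.6180]

Each diagonal entry of L is the vertex degree and each off-diagonal entry is -1 where an edge is present, 0 otherwise; in the order [a, b, c, d, e, f, g, h] the diagonal is [1, 2, 2, 1, 2, 2, 2, 2]. Since every row of L sums to 0, the all-ones vector is in the kernel and 0 is an eigenvalue. The 2 zero eigenvalues correspond to the 2 connected components.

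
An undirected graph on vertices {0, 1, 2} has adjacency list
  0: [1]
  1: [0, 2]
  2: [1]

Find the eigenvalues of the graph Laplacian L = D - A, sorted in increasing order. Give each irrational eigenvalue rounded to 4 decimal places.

With the vertex order [0, 1, 2], the degrees are [1, 2, 1], giving D = diag(1, 2, 1) and L = D - A. L is symmetric positive semidefinite, so every eigenvalue is real and nonnegative. The single zero eigenvalue shows the graph is connected. There is one zero in the spectrum, matching the 1 component.

[0, 1, 3]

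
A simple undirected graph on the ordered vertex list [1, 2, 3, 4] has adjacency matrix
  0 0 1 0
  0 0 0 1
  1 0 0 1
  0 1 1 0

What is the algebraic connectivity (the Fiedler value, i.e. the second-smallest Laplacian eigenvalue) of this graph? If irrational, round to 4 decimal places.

0.5858

Each diagonal entry of L is the vertex degree and each off-diagonal entry is -1 where an edge is present, 0 otherwise; in the order [1, 2, 3, 4] the diagonal is [1, 1, 2, 2]. Computing the eigenvalues of L and sorting gives [0, 0.5858, 2, 3.4142]. The Fiedler value lambda_2 = 0.5858 is strictly positive, so the graph is connected. By the matrix-tree theorem the graph has (1/4) * product of the nonzero eigenvalues = 1 spanning tree.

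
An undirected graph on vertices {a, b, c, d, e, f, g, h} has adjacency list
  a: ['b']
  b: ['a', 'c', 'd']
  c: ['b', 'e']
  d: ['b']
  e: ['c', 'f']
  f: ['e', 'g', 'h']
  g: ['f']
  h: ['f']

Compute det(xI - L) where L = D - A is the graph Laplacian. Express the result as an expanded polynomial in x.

x^8 - 14x^7 + 76x^6 - 204x^5 + 289x^4 - 214x^3 + 74x^2 - 8x

With the vertex order [a, b, c, d, e, f, g, h], the degrees are [1, 3, 2, 1, 2, 3, 1, 1], giving D = diag(1, 3, 2, 1, 2, 3, 1, 1) and L = D - A. Computing det(xI - L) by cofactor expansion (or equivalently via sum-over-permutations) gives x^8 - 14x^7 + 76x^6 - 204x^5 + 289x^4 - 214x^3 + 74x^2 - 8x. The constant term is 0 because L is singular (the all-ones vector lies in its kernel). There is one zero in the spectrum, matching the 1 component.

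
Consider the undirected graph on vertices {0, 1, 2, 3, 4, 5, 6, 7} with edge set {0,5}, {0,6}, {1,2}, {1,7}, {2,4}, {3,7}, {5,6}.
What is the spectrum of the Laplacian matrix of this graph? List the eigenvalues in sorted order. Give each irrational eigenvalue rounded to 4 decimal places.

[0, 0, 0.3820, 1.3820, 2.6180, 3, 3, 3.6180]

Each diagonal entry of L is the vertex degree and each off-diagonal entry is -1 where an edge is present, 0 otherwise; in the order [0, 1, 2, 3, 4, 5, 6, 7] the diagonal is [2, 2, 2, 1, 1, 2, 2, 2]. L is symmetric positive semidefinite, so every eigenvalue is real and nonnegative. The 2 zero eigenvalues correspond to the 2 connected components. The eigenvalues sum to 14, which equals trace(L) = 2|E|.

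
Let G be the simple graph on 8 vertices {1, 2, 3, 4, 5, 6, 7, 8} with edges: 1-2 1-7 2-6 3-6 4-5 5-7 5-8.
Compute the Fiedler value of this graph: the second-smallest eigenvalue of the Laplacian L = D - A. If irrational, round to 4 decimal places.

0.1667

With the vertex order [1, 2, 3, 4, 5, 6, 7, 8], the degrees are [2, 2, 1, 1, 3, 2, 2, 1], giving D = diag(2, 2, 1, 1, 3, 2, 2, 1) and L = D - A. The sorted Laplacian eigenvalues are [0, 0.1667, 0.7276, 1, 1.6353, 2.6729, 3.5643, 4.2332]; the algebraic connectivity is the second entry, 0.1667. The eigenvalues sum to 14, which equals trace(L) = 2|E|.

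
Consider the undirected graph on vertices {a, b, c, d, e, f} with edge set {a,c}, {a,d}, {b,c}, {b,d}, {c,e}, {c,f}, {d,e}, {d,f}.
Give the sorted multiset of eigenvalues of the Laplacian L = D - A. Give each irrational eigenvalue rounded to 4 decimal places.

With the vertex order [a, b, c, d, e, f], the degrees are [2, 2, 4, 4, 2, 2], giving D = diag(2, 2, 4, 4, 2, 2) and L = D - A. Since every row of L sums to 0, the all-ones vector is in the kernel and 0 is an eigenvalue. The single zero eigenvalue shows the graph is connected. By the matrix-tree theorem the graph has (1/6) * product of the nonzero eigenvalues = 32 spanning trees.

[0, 2, 2, 2, 4, 6]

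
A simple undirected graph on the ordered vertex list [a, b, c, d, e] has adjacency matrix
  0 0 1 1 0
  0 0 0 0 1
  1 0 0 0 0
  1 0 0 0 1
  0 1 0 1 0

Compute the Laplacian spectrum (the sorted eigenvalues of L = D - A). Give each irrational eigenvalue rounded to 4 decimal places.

[0, 0.3820, 1.3820, 2.6180, 3.6180]

With the vertex order [a, b, c, d, e], the degrees are [2, 1, 1, 2, 2], giving D = diag(2, 1, 1, 2, 2) and L = D - A. The multiplicity of 0 as a Laplacian eigenvalue equals the number of connected components. There is one zero in the spectrum, matching the 1 component.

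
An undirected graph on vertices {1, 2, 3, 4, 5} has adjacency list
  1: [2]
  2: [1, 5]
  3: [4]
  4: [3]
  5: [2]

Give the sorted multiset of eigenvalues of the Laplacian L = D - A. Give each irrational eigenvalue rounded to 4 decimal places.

[0, 0, 1, 2, 3]

With the vertex order [1, 2, 3, 4, 5], the degrees are [1, 2, 1, 1, 1], giving D = diag(1, 2, 1, 1, 1) and L = D - A. Diagonalising L (or applying a numerical eigensolver to the 5x5 matrix) gives the spectrum above. The 2 zero eigenvalues correspond to the 2 connected components. The largest eigenvalue, 3, is at most the vertex count 5.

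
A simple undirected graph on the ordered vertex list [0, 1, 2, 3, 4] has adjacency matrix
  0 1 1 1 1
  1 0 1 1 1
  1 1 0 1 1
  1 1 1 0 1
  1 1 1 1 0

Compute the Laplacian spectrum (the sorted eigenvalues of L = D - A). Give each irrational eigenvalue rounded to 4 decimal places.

Reading degrees in the order [0, 1, 2, 3, 4] gives [4, 4, 4, 4, 4]; set D = diag(4, 4, 4, 4, 4) and form L = D - A. Diagonalising L (or applying a numerical eigensolver to the 5x5 matrix) gives the spectrum above. By the matrix-tree theorem the graph has (1/5) * product of the nonzero eigenvalues = 125 spanning trees.

[0, 5, 5, 5, 5]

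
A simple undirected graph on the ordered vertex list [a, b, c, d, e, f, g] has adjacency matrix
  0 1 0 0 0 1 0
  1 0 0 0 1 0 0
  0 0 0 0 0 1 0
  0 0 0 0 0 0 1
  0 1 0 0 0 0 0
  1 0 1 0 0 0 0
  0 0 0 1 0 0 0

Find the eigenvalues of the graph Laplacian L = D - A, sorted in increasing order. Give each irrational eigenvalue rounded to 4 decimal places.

Each diagonal entry of L is the vertex degree and each off-diagonal entry is -1 where an edge is present, 0 otherwise; in the order [a, b, c, d, e, f, g] the diagonal is [2, 2, 1, 1, 1, 2, 1]. L is symmetric positive semidefinite, so every eigenvalue is real and nonnegative. The 2 zero eigenvalues correspond to the 2 connected components. The largest eigenvalue, 3.6180, is at most the vertex count 7.

[0, 0, 0.3820, 1.3820, 2, 2.6180, 3.6180]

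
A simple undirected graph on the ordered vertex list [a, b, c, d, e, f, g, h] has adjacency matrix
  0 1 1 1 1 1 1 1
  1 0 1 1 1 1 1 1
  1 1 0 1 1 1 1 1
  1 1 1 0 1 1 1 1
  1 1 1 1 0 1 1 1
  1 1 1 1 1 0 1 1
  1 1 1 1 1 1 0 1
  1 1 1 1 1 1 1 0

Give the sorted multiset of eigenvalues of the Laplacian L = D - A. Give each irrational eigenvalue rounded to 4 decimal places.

[0, 8, 8, 8, 8, 8, 8, 8]

Reading degrees in the order [a, b, c, d, e, f, g, h] gives [7, 7, 7, 7, 7, 7, 7, 7]; set D = diag(7, 7, 7, 7, 7, 7, 7, 7) and form L = D - A. The multiplicity of 0 as a Laplacian eigenvalue equals the number of connected components. The eigenvalues sum to 56, which equals trace(L) = 2|E|.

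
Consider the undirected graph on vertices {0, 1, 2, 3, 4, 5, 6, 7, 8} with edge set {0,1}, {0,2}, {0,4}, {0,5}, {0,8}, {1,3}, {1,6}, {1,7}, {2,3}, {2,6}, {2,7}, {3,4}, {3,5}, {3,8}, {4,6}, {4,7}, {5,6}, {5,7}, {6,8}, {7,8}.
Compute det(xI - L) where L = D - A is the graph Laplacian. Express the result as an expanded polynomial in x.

x^9 - 40x^8 + 690x^7 - 6720x^6 + 40485x^5 - 154704x^4 + 366560x^3 - 492800x^2 + 288000x

Each diagonal entry of L is the vertex degree and each off-diagonal entry is -1 where an edge is present, 0 otherwise; in the order [0, 1, 2, 3, 4, 5, 6, 7, 8] the diagonal is [5, 4, 4, 5, 4, 4, 5, 5, 4]. The eigenvalues of L are [0, 4, 4, 4, 4, 5, 5, 5, 9]; the characteristic polynomial is the product of (x - lambda_i), which multiplies out to x^9 - 40x^8 + 690x^7 - 6720x^6 + 40485x^5 - 154704x^4 + 366560x^3 - 492800x^2 + 288000x. The constant term is 0 because L is singular (the all-ones vector lies in its kernel). By the matrix-tree theorem the graph has (1/9) * product of the nonzero eigenvalues = 32000 spanning trees. The eigenvalues sum to 40, which equals trace(L) = 2|E|.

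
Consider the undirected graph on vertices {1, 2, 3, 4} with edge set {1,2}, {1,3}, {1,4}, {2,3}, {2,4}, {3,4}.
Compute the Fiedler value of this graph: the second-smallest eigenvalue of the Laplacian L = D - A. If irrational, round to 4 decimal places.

With the vertex order [1, 2, 3, 4], the degrees are [3, 3, 3, 3], giving D = diag(3, 3, 3, 3) and L = D - A. Computing the eigenvalues of L and sorting gives [0, 4, 4, 4]. The Fiedler value lambda_2 = 4 is strictly positive, so the graph is connected. There is one zero in the spectrum, matching the 1 component.

4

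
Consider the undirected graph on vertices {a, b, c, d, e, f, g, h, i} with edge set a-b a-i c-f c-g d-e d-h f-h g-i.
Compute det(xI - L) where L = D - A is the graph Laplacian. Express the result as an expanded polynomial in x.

x^9 - 16x^8 + 105x^7 - 364x^6 + 715x^5 - 792x^4 + 462x^3 - 120x^2 + 9x

With the vertex order [a, b, c, d, e, f, g, h, i], the degrees are [2, 1, 2, 2, 1, 2, 2, 2, 2], giving D = diag(2, 1, 2, 2, 1, 2, 2, 2, 2) and L = D - A. Computing det(xI - L) by cofactor expansion (or equivalently via sum-over-permutations) gives x^9 - 16x^8 + 105x^7 - 364x^6 + 715x^5 - 792x^4 + 462x^3 - 120x^2 + 9x. The constant term is 0 because L is singular (the all-ones vector lies in its kernel). By the matrix-tree theorem the graph has (1/9) * product of the nonzero eigenvalues = 1 spanning tree. There is one zero in the spectrum, matching the 1 component.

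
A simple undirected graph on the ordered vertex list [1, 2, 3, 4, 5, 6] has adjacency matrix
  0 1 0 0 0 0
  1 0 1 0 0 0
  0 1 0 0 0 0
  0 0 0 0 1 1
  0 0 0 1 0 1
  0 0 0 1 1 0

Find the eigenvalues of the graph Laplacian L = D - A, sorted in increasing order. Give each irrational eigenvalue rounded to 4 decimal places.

[0, 0, 1, 3, 3, 3]

With the vertex order [1, 2, 3, 4, 5, 6], the degrees are [1, 2, 1, 2, 2, 2], giving D = diag(1, 2, 1, 2, 2, 2) and L = D - A. The multiplicity of 0 as a Laplacian eigenvalue equals the number of connected components. The 2 zero eigenvalues correspond to the 2 connected components. The largest eigenvalue, 3, is at most the vertex count 6. The eigenvalues sum to 10, which equals trace(L) = 2|E|.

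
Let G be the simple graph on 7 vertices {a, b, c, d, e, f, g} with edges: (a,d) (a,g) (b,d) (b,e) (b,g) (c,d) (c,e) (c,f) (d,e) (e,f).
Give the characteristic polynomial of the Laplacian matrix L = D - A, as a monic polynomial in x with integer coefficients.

x^7 - 20x^6 + 159x^5 - 638x^4 + 1348x^3 - 1396x^2 + 532x

Each diagonal entry of L is the vertex degree and each off-diagonal entry is -1 where an edge is present, 0 otherwise; in the order [a, b, c, d, e, f, g] the diagonal is [2, 3, 3, 4, 4, 2, 2]. Computing det(xI - L) by cofactor expansion (or equivalently via sum-over-permutations) gives x^7 - 20x^6 + 159x^5 - 638x^4 + 1348x^3 - 1396x^2 + 532x. The constant term is 0 because L is singular (the all-ones vector lies in its kernel). The eigenvalues sum to 20, which equals trace(L) = 2|E|.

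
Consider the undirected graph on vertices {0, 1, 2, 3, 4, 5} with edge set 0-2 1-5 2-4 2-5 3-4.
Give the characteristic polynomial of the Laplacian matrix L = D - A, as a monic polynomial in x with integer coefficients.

Each diagonal entry of L is the vertex degree and each off-diagonal entry is -1 where an edge is present, 0 otherwise; in the order [0, 1, 2, 3, 4, 5] the diagonal is [1, 1, 3, 1, 2, 2]. L has integer entries, so p(x) = det(xI - L) has integer coefficients. Expanding the determinant yields x^6 - 10x^5 + 35x^4 - 52x^3 + 31x^2 - 6x. The coefficient of x^5 equals -trace(L) = -10, matching the sum of degrees. By the matrix-tree theorem the graph has (1/6) * product of the nonzero eigenvalues = 1 spanning tree. The eigenvalues sum to 10, which equals trace(L) = 2|E|.

x^6 - 10x^5 + 35x^4 - 52x^3 + 31x^2 - 6x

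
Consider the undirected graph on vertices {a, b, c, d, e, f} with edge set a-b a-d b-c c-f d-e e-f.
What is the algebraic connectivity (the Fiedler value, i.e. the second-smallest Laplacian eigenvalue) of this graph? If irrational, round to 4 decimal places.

1

Each diagonal entry of L is the vertex degree and each off-diagonal entry is -1 where an edge is present, 0 otherwise; in the order [a, b, c, d, e, f] the diagonal is [2, 2, 2, 2, 2, 2]. Computing the eigenvalues of L and sorting gives [0, 1, 1, 3, 3, 4]. The Fiedler value lambda_2 = 1 is strictly positive, so the graph is connected. By the matrix-tree theorem the graph has (1/6) * product of the nonzero eigenvalues = 6 spanning trees.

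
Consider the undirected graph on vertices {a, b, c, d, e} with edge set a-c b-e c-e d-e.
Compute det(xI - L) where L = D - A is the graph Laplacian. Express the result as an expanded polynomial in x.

x^5 - 8x^4 + 20x^3 - 18x^2 + 5x

Reading degrees in the order [a, b, c, d, e] gives [1, 1, 2, 1, 3]; set D = diag(1, 1, 2, 1, 3) and form L = D - A. L has integer entries, so p(x) = det(xI - L) has integer coefficients. Expanding the determinant yields x^5 - 8x^4 + 20x^3 - 18x^2 + 5x. Since p(0) = det(-L) = 0, x divides p(x).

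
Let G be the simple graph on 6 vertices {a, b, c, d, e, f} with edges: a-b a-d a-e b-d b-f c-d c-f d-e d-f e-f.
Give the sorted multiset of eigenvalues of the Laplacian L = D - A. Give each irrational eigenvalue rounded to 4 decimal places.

Reading degrees in the order [a, b, c, d, e, f] gives [3, 3, 2, 5, 3, 4]; set D = diag(3, 3, 2, 5, 3, 4) and form L = D - A. L is symmetric positive semidefinite, so every eigenvalue is real and nonnegative. The single zero eigenvalue shows the graph is connected. The largest eigenvalue, 6, is at most the vertex count 6. There is one zero in the spectrum, matching the 1 component.

[0, 1.8299, 3, 3.6889, 5.4812, 6]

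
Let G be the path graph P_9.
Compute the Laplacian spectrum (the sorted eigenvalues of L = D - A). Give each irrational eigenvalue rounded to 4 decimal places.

[0, 0.1206, 0.4679, 1, 1.6527, 2.3473, 3, 3.5321, 3.8794]

The graph has 9 vertices and degree multiset [2, 2, 2, 2, 2, 2, 2, 1, 1]; D is the diagonal matrix of degrees and L = D - A. Since every row of L sums to 0, the all-ones vector is in the kernel and 0 is an eigenvalue. The eigenvalues sum to 16, which equals trace(L) = 2|E|.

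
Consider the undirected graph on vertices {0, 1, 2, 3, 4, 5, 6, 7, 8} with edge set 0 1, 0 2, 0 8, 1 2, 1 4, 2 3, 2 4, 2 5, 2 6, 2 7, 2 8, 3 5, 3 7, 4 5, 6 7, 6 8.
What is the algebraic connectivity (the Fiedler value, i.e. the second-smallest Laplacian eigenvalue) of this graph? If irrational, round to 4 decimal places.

Each diagonal entry of L is the vertex degree and each off-diagonal entry is -1 where an edge is present, 0 otherwise; in the order [0, 1, 2, 3, 4, 5, 6, 7, 8] the diagonal is [3, 3, 8, 3, 3, 3, 3, 3, 3]. The smallest Laplacian eigenvalue is always 0. The next one, lambda_2 = 1.5858, measures how hard the graph is to disconnect: larger values mean better connectivity.

1.5858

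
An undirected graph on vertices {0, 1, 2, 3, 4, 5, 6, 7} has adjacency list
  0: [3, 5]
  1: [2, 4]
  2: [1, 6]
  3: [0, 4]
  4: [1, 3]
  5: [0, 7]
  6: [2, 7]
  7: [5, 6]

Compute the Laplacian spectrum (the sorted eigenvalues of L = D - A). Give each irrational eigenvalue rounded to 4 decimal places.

Each diagonal entry of L is the vertex degree and each off-diagonal entry is -1 where an edge is present, 0 otherwise; in the order [0, 1, 2, 3, 4, 5, 6, 7] the diagonal is [2, 2, 2, 2, 2, 2, 2, 2]. L is symmetric positive semidefinite, so every eigenvalue is real and nonnegative. The single zero eigenvalue shows the graph is connected.

[0, 0.5858, 0.5858, 2, 2, 3.4142, 3.4142, 4]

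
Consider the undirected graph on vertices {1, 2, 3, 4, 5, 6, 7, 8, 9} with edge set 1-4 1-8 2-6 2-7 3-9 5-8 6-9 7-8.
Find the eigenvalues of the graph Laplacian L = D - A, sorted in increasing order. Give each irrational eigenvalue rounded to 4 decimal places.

[0, 0.1404, 0.5362, 0.7754, 1.5803, 2.2449, 2.7784, 3.5988, 4.3455]

Each diagonal entry of L is the vertex degree and each off-diagonal entry is -1 where an edge is present, 0 otherwise; in the order [1, 2, 3, 4, 5, 6, 7, 8, 9] the diagonal is [2, 2, 1, 1, 1, 2, 2, 3, 2]. L is symmetric positive semidefinite, so every eigenvalue is real and nonnegative. There is one zero in the spectrum, matching the 1 component.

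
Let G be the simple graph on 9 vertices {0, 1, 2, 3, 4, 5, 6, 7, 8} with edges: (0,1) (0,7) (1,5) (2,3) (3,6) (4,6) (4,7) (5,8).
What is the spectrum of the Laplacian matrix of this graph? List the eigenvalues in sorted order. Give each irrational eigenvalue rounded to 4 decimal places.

[0, 0.1206, 0.4679, 1, 1.6527, 2.3473, 3, 3.5321, 3.8794]

Each diagonal entry of L is the vertex degree and each off-diagonal entry is -1 where an edge is present, 0 otherwise; in the order [0, 1, 2, 3, 4, 5, 6, 7, 8] the diagonal is [2, 2, 1, 2, 2, 2, 2, 2, 1]. Since every row of L sums to 0, the all-ones vector is in the kernel and 0 is an eigenvalue. The single zero eigenvalue shows the graph is connected. The eigenvalues sum to 16, which equals trace(L) = 2|E|.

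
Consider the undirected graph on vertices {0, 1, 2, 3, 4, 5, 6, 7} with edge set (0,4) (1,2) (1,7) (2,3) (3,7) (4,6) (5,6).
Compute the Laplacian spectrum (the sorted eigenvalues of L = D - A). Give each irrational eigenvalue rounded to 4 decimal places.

Each diagonal entry of L is the vertex degree and each off-diagonal entry is -1 where an edge is present, 0 otherwise; in the order [0, 1, 2, 3, 4, 5, 6, 7] the diagonal is [1, 2, 2, 2, 2, 1, 2, 2]. The multiplicity of 0 as a Laplacian eigenvalue equals the number of connected components. The 2 zero eigenvalues correspond to the 2 connected components. There are 2 zeros in the spectrum, matching the 2 components.

[0, 0, 0.5858, 2, 2, 2, 3.4142, 4]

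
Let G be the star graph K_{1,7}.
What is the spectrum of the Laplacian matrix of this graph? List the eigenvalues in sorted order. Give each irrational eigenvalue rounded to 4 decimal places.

[0, 1, 1, 1, 1, 1, 1, 8]

The graph has 8 vertices and degree multiset [7, 1, 1, 1, 1, 1, 1, 1]; D is the diagonal matrix of degrees and L = D - A. Since every row of L sums to 0, the all-ones vector is in the kernel and 0 is an eigenvalue.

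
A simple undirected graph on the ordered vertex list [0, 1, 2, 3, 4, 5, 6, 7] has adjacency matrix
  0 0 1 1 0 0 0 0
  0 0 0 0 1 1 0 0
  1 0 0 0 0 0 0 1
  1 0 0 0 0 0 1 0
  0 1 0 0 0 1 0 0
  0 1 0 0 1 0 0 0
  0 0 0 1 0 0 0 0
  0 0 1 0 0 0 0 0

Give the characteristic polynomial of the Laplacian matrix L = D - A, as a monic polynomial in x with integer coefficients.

x^8 - 14x^7 + 78x^6 - 218x^5 + 314x^4 - 210x^3 + 45x^2

With the vertex order [0, 1, 2, 3, 4, 5, 6, 7], the degrees are [2, 2, 2, 2, 2, 2, 1, 1], giving D = diag(2, 2, 2, 2, 2, 2, 1, 1) and L = D - A. L has integer entries, so p(x) = det(xI - L) has integer coefficients. Expanding the determinant yields x^8 - 14x^7 + 78x^6 - 218x^5 + 314x^4 - 210x^3 + 45x^2. Since p(0) = det(-L) = 0, x divides p(x). The largest eigenvalue, 3.6180, is at most the vertex count 8.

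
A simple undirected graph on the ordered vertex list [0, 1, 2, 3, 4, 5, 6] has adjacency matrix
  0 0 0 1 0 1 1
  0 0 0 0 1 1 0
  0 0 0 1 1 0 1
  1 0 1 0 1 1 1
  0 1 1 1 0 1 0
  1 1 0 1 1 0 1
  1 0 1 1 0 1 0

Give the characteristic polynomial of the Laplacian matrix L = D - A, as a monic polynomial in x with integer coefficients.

Reading degrees in the order [0, 1, 2, 3, 4, 5, 6] gives [3, 2, 3, 5, 4, 5, 4]; set D = diag(3, 2, 3, 5, 4, 5, 4) and form L = D - A. Computing det(xI - L) by cofactor expansion (or equivalently via sum-over-permutations) gives x^7 - 26x^6 + 273x^5 - 1474x^4 + 4288x^3 - 6322x^2 + 3661x. The coefficient of x^6 equals -trace(L) = -26, matching the sum of degrees. There is one zero in the spectrum, matching the 1 component.

x^7 - 26x^6 + 273x^5 - 1474x^4 + 4288x^3 - 6322x^2 + 3661x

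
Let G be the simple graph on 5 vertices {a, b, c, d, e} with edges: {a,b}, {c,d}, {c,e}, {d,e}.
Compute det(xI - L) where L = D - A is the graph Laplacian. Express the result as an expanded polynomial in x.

x^5 - 8x^4 + 21x^3 - 18x^2

With the vertex order [a, b, c, d, e], the degrees are [1, 1, 2, 2, 2], giving D = diag(1, 1, 2, 2, 2) and L = D - A. L has integer entries, so p(x) = det(xI - L) has integer coefficients. Expanding the determinant yields x^5 - 8x^4 + 21x^3 - 18x^2. The coefficient of x^4 equals -trace(L) = -8, matching the sum of degrees. There are 2 zeros in the spectrum, matching the 2 components. The eigenvalues sum to 8, which equals trace(L) = 2|E|.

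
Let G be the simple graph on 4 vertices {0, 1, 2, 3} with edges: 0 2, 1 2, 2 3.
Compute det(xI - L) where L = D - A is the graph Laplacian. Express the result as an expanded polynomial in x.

x^4 - 6x^3 + 9x^2 - 4x

With the vertex order [0, 1, 2, 3], the degrees are [1, 1, 3, 1], giving D = diag(1, 1, 3, 1) and L = D - A. Computing det(xI - L) by cofactor expansion (or equivalently via sum-over-permutations) gives x^4 - 6x^3 + 9x^2 - 4x. The coefficient of x^3 equals -trace(L) = -6, matching the sum of degrees. By the matrix-tree theorem the graph has (1/4) * product of the nonzero eigenvalues = 1 spanning tree. The eigenvalues sum to 6, which equals trace(L) = 2|E|.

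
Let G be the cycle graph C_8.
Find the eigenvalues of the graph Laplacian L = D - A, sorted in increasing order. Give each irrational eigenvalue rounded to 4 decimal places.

The graph has 8 vertices and degree multiset [2, 2, 2, 2, 2, 2, 2, 2]; D is the diagonal matrix of degrees and L = D - A. Since every row of L sums to 0, the all-ones vector is in the kernel and 0 is an eigenvalue. There is one zero in the spectrum, matching the 1 component.

[0, 0.5858, 0.5858, 2, 2, 3.4142, 3.4142, 4]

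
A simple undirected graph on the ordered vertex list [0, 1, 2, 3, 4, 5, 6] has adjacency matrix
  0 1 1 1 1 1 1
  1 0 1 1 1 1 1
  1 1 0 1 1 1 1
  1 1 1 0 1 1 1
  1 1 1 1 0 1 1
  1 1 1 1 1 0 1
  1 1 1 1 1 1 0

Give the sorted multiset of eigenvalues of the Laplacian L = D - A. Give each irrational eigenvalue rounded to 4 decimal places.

Each diagonal entry of L is the vertex degree and each off-diagonal entry is -1 where an edge is present, 0 otherwise; in the order [0, 1, 2, 3, 4, 5, 6] the diagonal is [6, 6, 6, 6, 6, 6, 6]. Diagonalising L (or applying a numerical eigensolver to the 7x7 matrix) gives the spectrum above. The single zero eigenvalue shows the graph is connected. By the matrix-tree theorem the graph has (1/7) * product of the nonzero eigenvalues = 16807 spanning trees.

[0, 7, 7, 7, 7, 7, 7]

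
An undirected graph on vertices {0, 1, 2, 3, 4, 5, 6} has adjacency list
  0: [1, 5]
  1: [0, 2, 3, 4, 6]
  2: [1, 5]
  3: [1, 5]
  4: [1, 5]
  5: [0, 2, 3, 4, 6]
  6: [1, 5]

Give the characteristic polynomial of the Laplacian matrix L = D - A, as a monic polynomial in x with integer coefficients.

x^7 - 20x^6 + 155x^5 - 600x^4 + 1240x^3 - 1312x^2 + 560x

Each diagonal entry of L is the vertex degree and each off-diagonal entry is -1 where an edge is present, 0 otherwise; in the order [0, 1, 2, 3, 4, 5, 6] the diagonal is [2, 5, 2, 2, 2, 5, 2]. The eigenvalues of L are [0, 2, 2, 2, 2, 5, 7]; the characteristic polynomial is the product of (x - lambda_i), which multiplies out to x^7 - 20x^6 + 155x^5 - 600x^4 + 1240x^3 - 1312x^2 + 560x. The constant term is 0 because L is singular (the all-ones vector lies in its kernel).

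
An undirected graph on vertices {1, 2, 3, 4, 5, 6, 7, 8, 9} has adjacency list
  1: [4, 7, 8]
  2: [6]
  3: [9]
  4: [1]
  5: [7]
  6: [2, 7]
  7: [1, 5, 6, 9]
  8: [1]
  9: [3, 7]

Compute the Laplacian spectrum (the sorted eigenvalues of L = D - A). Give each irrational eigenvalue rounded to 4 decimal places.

[0, 0.3047, 0.3820, 0.7566, 1, 2.0960, 2.6180, 3.4609, 5.3818]

Each diagonal entry of L is the vertex degree and each off-diagonal entry is -1 where an edge is present, 0 otherwise; in the order [1, 2, 3, 4, 5, 6, 7, 8, 9] the diagonal is [3, 1, 1, 1, 1, 2, 4, 1, 2]. The multiplicity of 0 as a Laplacian eigenvalue equals the number of connected components. The single zero eigenvalue shows the graph is connected. The largest eigenvalue, 5.3818, is at most the vertex count 9.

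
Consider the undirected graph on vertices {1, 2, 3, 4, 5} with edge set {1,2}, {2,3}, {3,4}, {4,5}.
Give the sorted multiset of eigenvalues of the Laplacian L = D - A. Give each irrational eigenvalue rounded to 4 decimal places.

Each diagonal entry of L is the vertex degree and each off-diagonal entry is -1 where an edge is present, 0 otherwise; in the order [1, 2, 3, 4, 5] the diagonal is [1, 2, 2, 2, 1]. L is symmetric positive semidefinite, so every eigenvalue is real and nonnegative. The single zero eigenvalue shows the graph is connected. The largest eigenvalue, 3.6180, is at most the vertex count 5.

[0, 0.3820, 1.3820, 2.6180, 3.6180]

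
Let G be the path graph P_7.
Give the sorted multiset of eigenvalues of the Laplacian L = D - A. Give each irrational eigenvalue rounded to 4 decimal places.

[0, 0.1981, 0.7530, 1.5550, 2.4450, 3.2470, 3.8019]

The graph has 7 vertices and degree multiset [2, 2, 2, 2, 2, 1, 1]; D is the diagonal matrix of degrees and L = D - A. Since every row of L sums to 0, the all-ones vector is in the kernel and 0 is an eigenvalue. The single zero eigenvalue shows the graph is connected. The eigenvalues sum to 12, which equals trace(L) = 2|E|. There is one zero in the spectrum, matching the 1 component.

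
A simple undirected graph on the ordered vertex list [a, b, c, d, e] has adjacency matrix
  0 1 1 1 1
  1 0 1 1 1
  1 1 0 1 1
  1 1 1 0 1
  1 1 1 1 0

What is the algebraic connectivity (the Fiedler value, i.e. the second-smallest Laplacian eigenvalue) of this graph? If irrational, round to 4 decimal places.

Each diagonal entry of L is the vertex degree and each off-diagonal entry is -1 where an edge is present, 0 otherwise; in the order [a, b, c, d, e] the diagonal is [4, 4, 4, 4, 4]. The smallest Laplacian eigenvalue is always 0. The next one, lambda_2 = 5, measures how hard the graph is to disconnect: larger values mean better connectivity. By the matrix-tree theorem the graph has (1/5) * product of the nonzero eigenvalues = 125 spanning trees.

5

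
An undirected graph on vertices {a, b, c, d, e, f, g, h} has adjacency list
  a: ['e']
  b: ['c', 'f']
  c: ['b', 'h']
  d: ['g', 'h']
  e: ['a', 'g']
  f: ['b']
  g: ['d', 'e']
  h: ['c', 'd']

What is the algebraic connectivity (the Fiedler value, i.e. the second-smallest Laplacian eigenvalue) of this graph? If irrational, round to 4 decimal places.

Each diagonal entry of L is the vertex degree and each off-diagonal entry is -1 where an edge is present, 0 otherwise; in the order [a, b, c, d, e, f, g, h] the diagonal is [1, 2, 2, 2, 2, 1, 2, 2]. The sorted Laplacian eigenvalues are [0, 0.1522, 0.5858, 1.2346, 2, 2.7654, 3.4142, 3.8478]; the algebraic connectivity is the second entry, 0.1522. The largest eigenvalue, 3.8478, is at most the vertex count 8.

0.1522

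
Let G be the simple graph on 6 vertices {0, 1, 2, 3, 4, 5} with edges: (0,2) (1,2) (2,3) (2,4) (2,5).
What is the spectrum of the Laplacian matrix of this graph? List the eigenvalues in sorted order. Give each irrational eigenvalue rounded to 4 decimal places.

[0, 1, 1, 1, 1, 6]

Reading degrees in the order [0, 1, 2, 3, 4, 5] gives [1, 1, 5, 1, 1, 1]; set D = diag(1, 1, 5, 1, 1, 1) and form L = D - A. The multiplicity of 0 as a Laplacian eigenvalue equals the number of connected components. The single zero eigenvalue shows the graph is connected. There is one zero in the spectrum, matching the 1 component.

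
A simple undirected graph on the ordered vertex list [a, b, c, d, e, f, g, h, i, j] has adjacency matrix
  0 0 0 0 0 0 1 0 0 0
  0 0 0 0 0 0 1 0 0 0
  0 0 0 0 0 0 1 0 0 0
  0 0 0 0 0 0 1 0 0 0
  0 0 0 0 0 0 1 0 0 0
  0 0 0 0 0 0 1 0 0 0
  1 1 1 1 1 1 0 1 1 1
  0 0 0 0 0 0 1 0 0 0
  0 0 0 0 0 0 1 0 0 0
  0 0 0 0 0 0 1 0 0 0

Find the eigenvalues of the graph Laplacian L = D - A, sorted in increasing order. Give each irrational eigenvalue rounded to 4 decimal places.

[0, 1, 1, 1, 1, 1, 1, 1, 1, 10]

Reading degrees in the order [a, b, c, d, e, f, g, h, i, j] gives [1, 1, 1, 1, 1, 1, 9, 1, 1, 1]; set D = diag(1, 1, 1, 1, 1, 1, 9, 1, 1, 1) and form L = D - A. The multiplicity of 0 as a Laplacian eigenvalue equals the number of connected components. The single zero eigenvalue shows the graph is connected. The largest eigenvalue, 10, is at most the vertex count 10. By the matrix-tree theorem the graph has (1/10) * product of the nonzero eigenvalues = 1 spanning tree.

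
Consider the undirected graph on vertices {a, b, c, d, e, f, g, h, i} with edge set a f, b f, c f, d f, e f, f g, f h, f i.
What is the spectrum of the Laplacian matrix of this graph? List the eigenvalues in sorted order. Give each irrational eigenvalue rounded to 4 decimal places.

With the vertex order [a, b, c, d, e, f, g, h, i], the degrees are [1, 1, 1, 1, 1, 8, 1, 1, 1], giving D = diag(1, 1, 1, 1, 1, 8, 1, 1, 1) and L = D - A. L is symmetric positive semidefinite, so every eigenvalue is real and nonnegative. The largest eigenvalue, 9, is at most the vertex count 9. The eigenvalues sum to 16, which equals trace(L) = 2|E|.

[0, 1, 1, 1, 1, 1, 1, 1, 9]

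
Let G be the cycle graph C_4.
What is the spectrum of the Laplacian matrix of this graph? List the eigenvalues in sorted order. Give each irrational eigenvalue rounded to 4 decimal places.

The graph has 4 vertices and degree multiset [2, 2, 2, 2]; D is the diagonal matrix of degrees and L = D - A. The multiplicity of 0 as a Laplacian eigenvalue equals the number of connected components. The single zero eigenvalue shows the graph is connected. By the matrix-tree theorem the graph has (1/4) * product of the nonzero eigenvalues = 4 spanning trees.

[0, 2, 2, 4]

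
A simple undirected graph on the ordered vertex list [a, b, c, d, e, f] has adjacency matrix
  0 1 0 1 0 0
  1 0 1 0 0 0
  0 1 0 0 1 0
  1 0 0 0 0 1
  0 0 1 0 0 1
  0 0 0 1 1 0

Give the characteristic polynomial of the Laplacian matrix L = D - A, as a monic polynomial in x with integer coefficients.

Each diagonal entry of L is the vertex degree and each off-diagonal entry is -1 where an edge is present, 0 otherwise; in the order [a, b, c, d, e, f] the diagonal is [2, 2, 2, 2, 2, 2]. L has integer entries, so p(x) = det(xI - L) has integer coefficients. Expanding the determinant yields x^6 - 12x^5 + 54x^4 - 112x^3 + 105x^2 - 36x. Since p(0) = det(-L) = 0, x divides p(x).

x^6 - 12x^5 + 54x^4 - 112x^3 + 105x^2 - 36x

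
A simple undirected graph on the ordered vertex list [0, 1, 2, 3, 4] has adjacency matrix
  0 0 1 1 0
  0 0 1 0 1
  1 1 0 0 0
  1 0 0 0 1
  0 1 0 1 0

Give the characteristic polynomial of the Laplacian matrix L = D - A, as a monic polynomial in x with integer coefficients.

Each diagonal entry of L is the vertex degree and each off-diagonal entry is -1 where an edge is present, 0 otherwise; in the order [0, 1, 2, 3, 4] the diagonal is [2, 2, 2, 2, 2]. Computing det(xI - L) by cofactor expansion (or equivalently via sum-over-permutations) gives x^5 - 10x^4 + 35x^3 - 50x^2 + 25x. Since p(0) = det(-L) = 0, x divides p(x). The largest eigenvalue, 3.6180, is at most the vertex count 5. There is one zero in the spectrum, matching the 1 component.

x^5 - 10x^4 + 35x^3 - 50x^2 + 25x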